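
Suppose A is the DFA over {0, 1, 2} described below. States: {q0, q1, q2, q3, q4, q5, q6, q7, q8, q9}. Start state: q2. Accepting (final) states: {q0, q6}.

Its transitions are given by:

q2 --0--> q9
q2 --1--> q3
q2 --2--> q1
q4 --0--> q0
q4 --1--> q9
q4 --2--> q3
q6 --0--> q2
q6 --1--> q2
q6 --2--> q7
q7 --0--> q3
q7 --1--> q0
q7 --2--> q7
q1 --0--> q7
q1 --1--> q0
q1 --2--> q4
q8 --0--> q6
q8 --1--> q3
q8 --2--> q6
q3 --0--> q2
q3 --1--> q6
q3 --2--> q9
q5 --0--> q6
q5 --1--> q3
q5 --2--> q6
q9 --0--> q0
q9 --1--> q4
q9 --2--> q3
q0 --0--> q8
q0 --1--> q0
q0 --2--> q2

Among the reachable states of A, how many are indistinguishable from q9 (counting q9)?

2

First remove the unreachable states {q5}; 9 states remain.
P0 = {q0,q6} | {q1,q2,q3,q4,q7,q8,q9}.
Refine {q0,q6} on symbol 1: members go to different blocks, giving {q0} and {q6}.
Refine {q1,q2,q3,q4,q7,q8,q9} on symbol 0: members go to different blocks, giving {q1,q2,q3,q7} and {q4,q9} and {q8}.
On input 0, block {q1,q2,q3,q7} splits into {q1,q3,q7} and {q2}.
Split {q1,q3,q7} by δ(·,0) → {q1,q7} and {q3}.
Split {q1,q7} by δ(·,0) → {q1} and {q7}.
The partition is now stable with 8 blocks: {q0} | {q1} | {q6} | {q4,q9} | {q8} | {q2} | {q3} | {q7}.
The equivalence class containing q9 is {q4,q9}, of size 2.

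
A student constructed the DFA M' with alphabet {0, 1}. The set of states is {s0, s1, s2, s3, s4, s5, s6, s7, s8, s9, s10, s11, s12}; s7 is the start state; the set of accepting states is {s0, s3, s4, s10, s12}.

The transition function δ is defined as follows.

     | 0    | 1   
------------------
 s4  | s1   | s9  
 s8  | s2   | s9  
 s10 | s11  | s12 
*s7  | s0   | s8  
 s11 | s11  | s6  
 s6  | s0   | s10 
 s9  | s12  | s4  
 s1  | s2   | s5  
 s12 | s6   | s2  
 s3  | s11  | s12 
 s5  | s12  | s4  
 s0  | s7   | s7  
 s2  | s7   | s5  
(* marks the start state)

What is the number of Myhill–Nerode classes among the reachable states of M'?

10

States {s3} cannot be reached from the start state, so discard them.
Start with accepting vs non-accepting: {s0,s4,s10,s12} | {s1,s2,s5,s6,s7,s8,s9,s11}.
Refine {s0,s4,s10,s12} on symbol 1: members go to different blocks, giving {s0,s4,s12} and {s10}.
On input 0, block {s1,s2,s5,s6,s7,s8,s9,s11} splits into {s1,s2,s8,s11} and {s5,s6,s7,s9}.
On input 0, block {s0,s4,s12} splits into {s0,s12} and {s4}.
Split {s0,s12} by δ(·,1) → {s0} and {s12}.
Split {s1,s2,s8,s11} by δ(·,0) → {s1,s8,s11} and {s2}.
Split {s1,s8,s11} by δ(·,0) → {s1,s8} and {s11}.
On input 0, block {s5,s6,s7,s9} splits into {s5,s9} and {s6,s7}.
Refine {s6,s7} on symbol 1: members go to different blocks, giving {s6} and {s7}.
No further refinement is possible. Final partition (10 blocks): {s0} | {s1,s8} | {s10} | {s5,s9} | {s4} | {s12} | {s2} | {s11} | {s6} | {s7}.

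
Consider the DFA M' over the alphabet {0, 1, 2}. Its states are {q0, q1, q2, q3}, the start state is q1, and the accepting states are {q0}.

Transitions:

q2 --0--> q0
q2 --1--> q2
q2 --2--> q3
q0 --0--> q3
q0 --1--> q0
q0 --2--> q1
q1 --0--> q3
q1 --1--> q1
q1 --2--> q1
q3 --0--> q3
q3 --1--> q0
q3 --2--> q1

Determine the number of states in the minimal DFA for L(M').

3

States {q2} cannot be reached from the start state, so discard them.
Initial partition by acceptance: {q0} | {q1,q3}.
On input 1, block {q1,q3} splits into {q1} and {q3}.
The partition is now stable with 3 blocks: {q0} | {q1} | {q3}.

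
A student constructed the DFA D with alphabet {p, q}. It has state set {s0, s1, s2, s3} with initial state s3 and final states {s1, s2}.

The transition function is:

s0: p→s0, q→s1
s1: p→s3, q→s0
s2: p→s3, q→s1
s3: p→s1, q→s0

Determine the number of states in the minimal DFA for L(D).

Reachable states from the start: {s0,s1,s3}. Unreachable: {s2} — drop them.
Start with accepting vs non-accepting: {s1} | {s0,s3}.
Split {s0,s3} by δ(·,p) → {s0} and {s3}.
Stable partition: {s1} | {s0} | {s3} — 3 equivalence classes.

3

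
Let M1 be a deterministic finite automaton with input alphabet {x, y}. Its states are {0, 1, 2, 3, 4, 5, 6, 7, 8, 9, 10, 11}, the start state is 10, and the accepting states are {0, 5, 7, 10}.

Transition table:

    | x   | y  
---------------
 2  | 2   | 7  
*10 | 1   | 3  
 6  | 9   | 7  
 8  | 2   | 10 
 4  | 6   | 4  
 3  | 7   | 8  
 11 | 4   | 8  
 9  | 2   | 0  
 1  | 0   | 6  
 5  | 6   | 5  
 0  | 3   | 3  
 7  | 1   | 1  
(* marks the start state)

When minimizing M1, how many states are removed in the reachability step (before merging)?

3

BFS from 10 reaches {0, 1, 2, 3, 6, 7, 8, 9, 10}; the 3 state(s) 4, 5, 11 are never visited.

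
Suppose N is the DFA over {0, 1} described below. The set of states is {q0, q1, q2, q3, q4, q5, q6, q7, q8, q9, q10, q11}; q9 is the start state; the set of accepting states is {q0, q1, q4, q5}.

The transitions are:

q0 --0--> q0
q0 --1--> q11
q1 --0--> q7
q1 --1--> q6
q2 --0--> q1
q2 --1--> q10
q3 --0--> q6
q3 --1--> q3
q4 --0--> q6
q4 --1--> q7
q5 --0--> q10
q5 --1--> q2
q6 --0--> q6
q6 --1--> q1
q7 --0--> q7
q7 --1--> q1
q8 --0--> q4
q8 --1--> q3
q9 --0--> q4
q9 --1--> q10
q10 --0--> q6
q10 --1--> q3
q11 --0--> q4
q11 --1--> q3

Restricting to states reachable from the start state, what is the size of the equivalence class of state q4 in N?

2

First remove the unreachable states {q0,q2,q5,q8,q11}; 7 states remain.
P0 = {q1,q4} | {q3,q6,q7,q9,q10}.
Split {q3,q6,q7,q9,q10} by δ(·,0) → {q3,q6,q7,q10} and {q9}.
Split {q3,q6,q7,q10} by δ(·,1) → {q3,q10} and {q6,q7}.
The partition is now stable with 4 blocks: {q1,q4} | {q3,q10} | {q9} | {q6,q7}.
The equivalence class containing q4 is {q1,q4}, of size 2.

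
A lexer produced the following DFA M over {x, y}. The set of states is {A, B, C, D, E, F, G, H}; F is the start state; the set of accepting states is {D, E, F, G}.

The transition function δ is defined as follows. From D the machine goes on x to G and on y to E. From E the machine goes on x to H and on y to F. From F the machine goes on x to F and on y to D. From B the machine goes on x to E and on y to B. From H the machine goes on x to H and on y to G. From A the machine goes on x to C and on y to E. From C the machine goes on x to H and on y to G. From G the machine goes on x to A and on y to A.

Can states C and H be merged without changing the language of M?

Reachable states from the start: {A,C,D,E,F,G,H}. Unreachable: {B} — drop them.
Start with accepting vs non-accepting: {D,E,F,G} | {A,C,H}.
Split {D,E,F,G} by δ(·,x) → {D,F} and {E,G}.
Split {D,F} by δ(·,x) → {D} and {F}.
On input y, block {E,G} splits into {E} and {G}.
Refine {A,C,H} on symbol y: members go to different blocks, giving {C,H} and {A}.
The partition is now stable with 6 blocks: {D} | {C,H} | {E} | {F} | {G} | {A}.
C and H lie in the same block of the stable partition, so they are equivalent — no string distinguishes them.

Yes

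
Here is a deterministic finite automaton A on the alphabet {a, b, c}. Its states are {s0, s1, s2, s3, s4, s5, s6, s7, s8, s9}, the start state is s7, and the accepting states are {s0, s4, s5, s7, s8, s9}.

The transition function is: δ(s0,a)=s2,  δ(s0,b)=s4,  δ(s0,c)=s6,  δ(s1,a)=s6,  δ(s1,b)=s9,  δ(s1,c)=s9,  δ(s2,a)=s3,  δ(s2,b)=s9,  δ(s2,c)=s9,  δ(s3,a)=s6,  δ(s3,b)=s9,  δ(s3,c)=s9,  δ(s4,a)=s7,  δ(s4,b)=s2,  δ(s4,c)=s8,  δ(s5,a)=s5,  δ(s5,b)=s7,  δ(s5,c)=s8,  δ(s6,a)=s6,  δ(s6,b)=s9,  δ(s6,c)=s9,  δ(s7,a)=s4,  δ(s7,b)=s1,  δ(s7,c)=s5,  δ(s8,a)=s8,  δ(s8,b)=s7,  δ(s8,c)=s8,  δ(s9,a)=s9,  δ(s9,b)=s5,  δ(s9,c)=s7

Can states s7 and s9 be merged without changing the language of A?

Reachable states from the start: {s1,s2,s3,s4,s5,s6,s7,s8,s9}. Unreachable: {s0} — drop them.
Initial partition by acceptance: {s4,s5,s7,s8,s9} | {s1,s2,s3,s6}.
On input b, block {s4,s5,s7,s8,s9} splits into {s5,s8,s9} and {s4,s7}.
Split {s5,s8,s9} by δ(·,b) → {s5,s8} and {s9}.
No further refinement is possible. Final partition (4 blocks): {s5,s8} | {s1,s2,s3,s6} | {s4,s7} | {s9}.
s7 and s9 end up in different blocks, so they are distinguishable. For instance, the string 'b' is accepted from only s9.

No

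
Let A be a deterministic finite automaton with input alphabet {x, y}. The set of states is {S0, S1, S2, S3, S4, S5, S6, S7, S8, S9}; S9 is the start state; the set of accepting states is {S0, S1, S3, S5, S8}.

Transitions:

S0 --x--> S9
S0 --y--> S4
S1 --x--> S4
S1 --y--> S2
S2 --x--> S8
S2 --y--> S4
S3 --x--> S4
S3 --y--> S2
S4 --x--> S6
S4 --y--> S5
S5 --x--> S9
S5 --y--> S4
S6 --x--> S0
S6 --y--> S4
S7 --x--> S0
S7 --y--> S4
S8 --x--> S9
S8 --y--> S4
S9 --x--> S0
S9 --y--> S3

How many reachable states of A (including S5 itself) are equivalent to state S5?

Reachable states from the start: {S0,S2,S3,S4,S5,S6,S8,S9}. Unreachable: {S1,S7} — drop them.
P0 = {S0,S3,S5,S8} | {S2,S4,S6,S9}.
Split {S2,S4,S6,S9} by δ(·,x) → {S2,S6,S9} and {S4}.
Split {S0,S3,S5,S8} by δ(·,x) → {S0,S5,S8} and {S3}.
Refine {S2,S6,S9} on symbol y: members go to different blocks, giving {S2,S6} and {S9}.
No further refinement is possible. Final partition (5 blocks): {S0,S5,S8} | {S2,S6} | {S4} | {S3} | {S9}.
State S5 belongs to the block {S0,S5,S8}, which has 3 states.

3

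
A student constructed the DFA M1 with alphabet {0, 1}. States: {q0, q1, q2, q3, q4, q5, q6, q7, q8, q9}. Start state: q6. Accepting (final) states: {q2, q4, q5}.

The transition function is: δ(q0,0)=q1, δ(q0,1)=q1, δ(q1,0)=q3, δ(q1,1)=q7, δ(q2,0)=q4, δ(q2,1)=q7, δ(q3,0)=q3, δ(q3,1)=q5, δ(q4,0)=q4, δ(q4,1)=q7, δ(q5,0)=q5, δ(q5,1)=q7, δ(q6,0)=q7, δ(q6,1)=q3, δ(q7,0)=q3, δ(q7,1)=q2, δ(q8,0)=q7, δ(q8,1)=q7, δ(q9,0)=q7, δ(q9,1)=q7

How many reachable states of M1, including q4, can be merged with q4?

3

Reachable states from the start: {q2,q3,q4,q5,q6,q7}. Unreachable: {q0,q1,q8,q9} — drop them.
Start with accepting vs non-accepting: {q2,q4,q5} | {q3,q6,q7}.
On input 1, block {q3,q6,q7} splits into {q3,q7} and {q6}.
Stable partition: {q2,q4,q5} | {q3,q7} | {q6} — 3 equivalence classes.
State q4 belongs to the block {q2,q4,q5}, which has 3 states.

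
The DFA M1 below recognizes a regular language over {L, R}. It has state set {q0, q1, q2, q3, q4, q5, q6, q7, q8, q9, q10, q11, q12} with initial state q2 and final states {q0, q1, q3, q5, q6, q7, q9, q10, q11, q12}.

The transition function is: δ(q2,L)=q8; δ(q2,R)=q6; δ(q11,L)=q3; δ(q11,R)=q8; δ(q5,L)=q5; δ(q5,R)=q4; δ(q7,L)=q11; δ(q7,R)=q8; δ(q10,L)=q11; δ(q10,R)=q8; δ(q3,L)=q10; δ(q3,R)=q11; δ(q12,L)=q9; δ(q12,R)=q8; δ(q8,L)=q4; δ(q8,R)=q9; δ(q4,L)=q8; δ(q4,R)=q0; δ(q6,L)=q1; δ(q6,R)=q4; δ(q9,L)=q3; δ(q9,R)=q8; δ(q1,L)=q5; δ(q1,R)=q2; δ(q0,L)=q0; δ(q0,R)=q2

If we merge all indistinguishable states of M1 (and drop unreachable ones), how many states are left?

6

First remove the unreachable states {q7,q12}; 11 states remain.
Start with accepting vs non-accepting: {q0,q1,q3,q5,q6,q9,q10,q11} | {q2,q4,q8}.
On input R, block {q0,q1,q3,q5,q6,q9,q10,q11} splits into {q0,q1,q5,q6,q9,q10,q11} and {q3}.
Split {q0,q1,q5,q6,q9,q10,q11} by δ(·,L) → {q0,q1,q5,q6,q10} and {q9,q11}.
On input L, block {q0,q1,q5,q6,q10} splits into {q0,q1,q5,q6} and {q10}.
On input R, block {q2,q4,q8} splits into {q2,q4} and {q8}.
No further refinement is possible. Final partition (6 blocks): {q0,q1,q5,q6} | {q2,q4} | {q3} | {q9,q11} | {q10} | {q8}.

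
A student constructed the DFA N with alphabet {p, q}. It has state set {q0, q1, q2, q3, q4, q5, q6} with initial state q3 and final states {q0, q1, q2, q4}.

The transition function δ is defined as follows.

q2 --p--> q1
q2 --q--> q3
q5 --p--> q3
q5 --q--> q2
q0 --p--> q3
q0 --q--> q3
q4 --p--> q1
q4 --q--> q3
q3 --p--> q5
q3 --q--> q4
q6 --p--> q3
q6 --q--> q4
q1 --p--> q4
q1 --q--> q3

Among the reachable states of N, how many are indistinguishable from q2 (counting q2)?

3

First remove the unreachable states {q0,q6}; 5 states remain.
P0 = {q1,q2,q4} | {q3,q5}.
No further refinement is possible. Final partition (2 blocks): {q1,q2,q4} | {q3,q5}.
The equivalence class containing q2 is {q1,q2,q4}, of size 3.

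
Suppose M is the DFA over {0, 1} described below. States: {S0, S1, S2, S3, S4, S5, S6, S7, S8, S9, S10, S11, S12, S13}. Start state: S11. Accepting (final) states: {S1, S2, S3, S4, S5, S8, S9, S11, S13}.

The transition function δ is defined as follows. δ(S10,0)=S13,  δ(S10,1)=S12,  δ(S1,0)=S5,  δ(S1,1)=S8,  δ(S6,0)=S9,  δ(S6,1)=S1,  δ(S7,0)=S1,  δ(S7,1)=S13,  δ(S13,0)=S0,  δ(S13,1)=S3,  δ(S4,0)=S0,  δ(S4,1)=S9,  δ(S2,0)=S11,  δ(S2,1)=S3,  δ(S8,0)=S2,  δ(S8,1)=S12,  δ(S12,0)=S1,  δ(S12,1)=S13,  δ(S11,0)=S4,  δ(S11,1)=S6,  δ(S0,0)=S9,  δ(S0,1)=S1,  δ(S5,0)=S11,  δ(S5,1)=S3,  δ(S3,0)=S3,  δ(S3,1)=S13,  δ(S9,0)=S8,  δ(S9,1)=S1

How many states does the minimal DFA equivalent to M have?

States {S7,S10} cannot be reached from the start state, so discard them.
Start with accepting vs non-accepting: {S1,S2,S3,S4,S5,S8,S9,S11,S13} | {S0,S6,S12}.
Split {S1,S2,S3,S4,S5,S8,S9,S11,S13} by δ(·,0) → {S1,S2,S3,S5,S8,S9,S11} and {S4,S13}.
Split {S1,S2,S3,S5,S8,S9,S11} by δ(·,0) → {S1,S2,S3,S5,S8,S9} and {S11}.
Refine {S1,S2,S3,S5,S8,S9} on symbol 0: members go to different blocks, giving {S1,S3,S8,S9} and {S2,S5}.
Split {S1,S3,S8,S9} by δ(·,0) → {S1,S8} and {S3,S9}.
Split {S1,S8} by δ(·,1) → {S1} and {S8}.
Split {S0,S6,S12} by δ(·,0) → {S0,S6} and {S12}.
Split {S3,S9} by δ(·,0) → {S3} and {S9}.
On input 1, block {S4,S13} splits into {S4} and {S13}.
The partition is now stable with 10 blocks: {S1} | {S0,S6} | {S4} | {S11} | {S2,S5} | {S3} | {S8} | {S12} | {S9} | {S13}.

10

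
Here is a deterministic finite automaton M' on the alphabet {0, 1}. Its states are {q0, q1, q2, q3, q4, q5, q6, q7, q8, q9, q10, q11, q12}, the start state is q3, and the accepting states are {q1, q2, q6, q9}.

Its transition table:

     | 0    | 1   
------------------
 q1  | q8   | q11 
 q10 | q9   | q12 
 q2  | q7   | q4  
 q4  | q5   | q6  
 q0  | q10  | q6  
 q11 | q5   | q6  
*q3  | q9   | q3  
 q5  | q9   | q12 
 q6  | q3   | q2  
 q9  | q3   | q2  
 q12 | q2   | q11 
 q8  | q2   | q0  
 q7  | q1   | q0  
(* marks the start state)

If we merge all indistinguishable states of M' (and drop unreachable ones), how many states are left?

6

Every state is reachable, so we keep all 13.
Initial partition by acceptance: {q1,q2,q6,q9} | {q0,q3,q4,q5,q7,q8,q10,q11,q12}.
Split {q1,q2,q6,q9} by δ(·,1) → {q1,q2} and {q6,q9}.
Split {q0,q3,q4,q5,q7,q8,q10,q11,q12} by δ(·,0) → {q0,q4,q11} and {q3,q5,q10} and {q7,q8,q12}.
Refine {q3,q5,q10} on symbol 1: members go to different blocks, giving {q5,q10} and {q3}.
The partition is now stable with 6 blocks: {q1,q2} | {q0,q4,q11} | {q6,q9} | {q5,q10} | {q7,q8,q12} | {q3}.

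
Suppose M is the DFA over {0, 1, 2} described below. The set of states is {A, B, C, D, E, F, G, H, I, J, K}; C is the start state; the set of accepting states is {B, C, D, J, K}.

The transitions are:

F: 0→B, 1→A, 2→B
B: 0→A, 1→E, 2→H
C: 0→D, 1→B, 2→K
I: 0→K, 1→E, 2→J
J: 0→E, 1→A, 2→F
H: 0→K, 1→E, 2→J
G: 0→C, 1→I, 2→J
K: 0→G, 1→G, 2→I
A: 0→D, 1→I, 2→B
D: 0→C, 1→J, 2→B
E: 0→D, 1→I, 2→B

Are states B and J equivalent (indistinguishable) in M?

Start with accepting vs non-accepting: {B,C,D,J,K} | {A,E,F,G,H,I}.
On input 0, block {B,C,D,J,K} splits into {B,J,K} and {C,D}.
On input 0, block {A,E,F,G,H,I} splits into {A,E,G} and {F,H,I}.
No further refinement is possible. Final partition (4 blocks): {B,J,K} | {A,E,G} | {C,D} | {F,H,I}.
B and J lie in the same block of the stable partition, so they are equivalent — no string distinguishes them.

Yes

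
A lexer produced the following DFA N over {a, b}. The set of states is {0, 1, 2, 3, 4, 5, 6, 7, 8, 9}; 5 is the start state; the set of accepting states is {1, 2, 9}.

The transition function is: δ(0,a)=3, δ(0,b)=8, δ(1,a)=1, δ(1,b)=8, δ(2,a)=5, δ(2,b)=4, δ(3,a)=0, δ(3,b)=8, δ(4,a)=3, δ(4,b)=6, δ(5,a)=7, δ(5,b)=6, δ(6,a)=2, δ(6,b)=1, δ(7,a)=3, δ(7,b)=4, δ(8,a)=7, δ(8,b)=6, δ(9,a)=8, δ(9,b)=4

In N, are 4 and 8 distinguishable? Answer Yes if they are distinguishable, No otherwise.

No

Reachable states from the start: {0,1,2,3,4,5,6,7,8}. Unreachable: {9} — drop them.
Initial partition by acceptance: {1,2} | {0,3,4,5,6,7,8}.
On input a, block {1,2} splits into {1} and {2}.
Refine {0,3,4,5,6,7,8} on symbol a: members go to different blocks, giving {0,3,4,5,7,8} and {6}.
On input b, block {0,3,4,5,7,8} splits into {0,3,7} and {4,5,8}.
Stable partition: {1} | {0,3,7} | {2} | {6} | {4,5,8} — 5 equivalence classes.
4 and 8 lie in the same block of the stable partition, so they are equivalent — no string distinguishes them.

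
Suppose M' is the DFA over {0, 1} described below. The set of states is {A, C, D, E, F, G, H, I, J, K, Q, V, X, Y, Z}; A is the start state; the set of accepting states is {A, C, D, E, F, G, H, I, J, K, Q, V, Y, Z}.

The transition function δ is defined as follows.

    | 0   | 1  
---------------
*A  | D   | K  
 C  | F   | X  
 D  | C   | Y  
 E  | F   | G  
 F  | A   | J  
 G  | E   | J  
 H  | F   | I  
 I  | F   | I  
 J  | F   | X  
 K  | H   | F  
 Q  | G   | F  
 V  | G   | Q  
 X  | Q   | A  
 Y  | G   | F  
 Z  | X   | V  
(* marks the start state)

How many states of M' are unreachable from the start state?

BFS from A reaches {A, C, D, E, F, G, H, I, J, K, Q, X, Y}; the 2 state(s) V, Z are never visited.

2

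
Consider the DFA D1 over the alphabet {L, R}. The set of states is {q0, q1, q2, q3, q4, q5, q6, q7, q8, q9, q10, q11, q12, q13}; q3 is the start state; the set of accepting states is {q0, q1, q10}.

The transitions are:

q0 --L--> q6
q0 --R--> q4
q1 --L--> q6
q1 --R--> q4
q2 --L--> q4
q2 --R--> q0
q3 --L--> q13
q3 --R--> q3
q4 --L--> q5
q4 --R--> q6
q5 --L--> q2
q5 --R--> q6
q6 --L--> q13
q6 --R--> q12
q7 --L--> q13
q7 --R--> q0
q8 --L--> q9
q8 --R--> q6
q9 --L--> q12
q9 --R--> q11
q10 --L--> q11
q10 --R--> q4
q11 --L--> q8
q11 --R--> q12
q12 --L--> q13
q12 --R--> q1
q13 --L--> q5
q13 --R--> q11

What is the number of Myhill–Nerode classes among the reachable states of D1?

Reachable states from the start: {q0,q1,q2,q3,q4,q5,q6,q8,q9,q11,q12,q13}. Unreachable: {q7,q10} — drop them.
Start with accepting vs non-accepting: {q0,q1} | {q2,q3,q4,q5,q6,q8,q9,q11,q12,q13}.
Split {q2,q3,q4,q5,q6,q8,q9,q11,q12,q13} by δ(·,R) → {q3,q4,q5,q6,q8,q9,q11,q13} and {q2,q12}.
On input L, block {q3,q4,q5,q6,q8,q9,q11,q13} splits into {q3,q4,q6,q8,q11,q13} and {q5,q9}.
Split {q3,q4,q6,q8,q11,q13} by δ(·,L) → {q3,q6,q11} and {q4,q8,q13}.
Split {q3,q6,q11} by δ(·,R) → {q6,q11} and {q3}.
The partition is now stable with 6 blocks: {q0,q1} | {q6,q11} | {q2,q12} | {q5,q9} | {q4,q8,q13} | {q3}.

6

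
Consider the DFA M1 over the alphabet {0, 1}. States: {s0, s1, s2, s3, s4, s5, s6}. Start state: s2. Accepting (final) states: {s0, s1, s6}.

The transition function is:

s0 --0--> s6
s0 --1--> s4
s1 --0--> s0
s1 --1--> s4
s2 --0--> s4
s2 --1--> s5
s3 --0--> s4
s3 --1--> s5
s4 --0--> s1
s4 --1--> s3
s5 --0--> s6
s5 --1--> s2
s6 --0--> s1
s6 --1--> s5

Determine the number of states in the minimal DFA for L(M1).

3

Initial partition by acceptance: {s0,s1,s6} | {s2,s3,s4,s5}.
On input 0, block {s2,s3,s4,s5} splits into {s2,s3} and {s4,s5}.
Stable partition: {s0,s1,s6} | {s2,s3} | {s4,s5} — 3 equivalence classes.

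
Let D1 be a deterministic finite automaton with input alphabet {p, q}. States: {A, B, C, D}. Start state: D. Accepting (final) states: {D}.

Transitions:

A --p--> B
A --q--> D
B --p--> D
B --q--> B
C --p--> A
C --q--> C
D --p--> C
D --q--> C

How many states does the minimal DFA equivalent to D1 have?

Initial partition by acceptance: {D} | {A,B,C}.
On input p, block {A,B,C} splits into {A,C} and {B}.
Refine {A,C} on symbol p: members go to different blocks, giving {A} and {C}.
The partition is now stable with 4 blocks: {D} | {A} | {B} | {C}.

4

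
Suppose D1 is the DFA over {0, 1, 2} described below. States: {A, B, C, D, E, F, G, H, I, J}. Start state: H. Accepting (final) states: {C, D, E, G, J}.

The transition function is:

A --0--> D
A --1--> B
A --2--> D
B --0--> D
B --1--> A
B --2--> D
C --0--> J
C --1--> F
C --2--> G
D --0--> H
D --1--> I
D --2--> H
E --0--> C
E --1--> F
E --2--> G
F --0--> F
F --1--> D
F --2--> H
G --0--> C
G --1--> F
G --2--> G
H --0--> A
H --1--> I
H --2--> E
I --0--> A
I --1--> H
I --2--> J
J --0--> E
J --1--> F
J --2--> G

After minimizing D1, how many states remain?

Every state is reachable, so we keep all 10.
Initial partition by acceptance: {C,D,E,G,J} | {A,B,F,H,I}.
Refine {C,D,E,G,J} on symbol 0: members go to different blocks, giving {C,E,G,J} and {D}.
On input 0, block {A,B,F,H,I} splits into {F,H,I} and {A,B}.
Refine {F,H,I} on symbol 0: members go to different blocks, giving {H,I} and {F}.
The partition is now stable with 5 blocks: {C,E,G,J} | {H,I} | {D} | {A,B} | {F}.

5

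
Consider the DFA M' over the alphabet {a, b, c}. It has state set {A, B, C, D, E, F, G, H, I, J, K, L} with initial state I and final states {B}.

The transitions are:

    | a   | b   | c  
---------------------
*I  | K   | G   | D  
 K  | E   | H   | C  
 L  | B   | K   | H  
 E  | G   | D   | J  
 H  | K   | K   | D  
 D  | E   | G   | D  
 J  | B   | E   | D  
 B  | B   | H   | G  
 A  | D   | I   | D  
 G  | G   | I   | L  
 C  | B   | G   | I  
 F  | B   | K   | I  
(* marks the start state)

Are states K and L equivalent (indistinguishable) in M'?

Reachable states from the start: {B,C,D,E,G,H,I,J,K,L}. Unreachable: {A,F} — drop them.
Initial partition by acceptance: {B} | {C,D,E,G,H,I,J,K,L}.
Refine {C,D,E,G,H,I,J,K,L} on symbol a: members go to different blocks, giving {D,E,G,H,I,K} and {C,J,L}.
On input c, block {D,E,G,H,I,K} splits into {D,H,I} and {E,G,K}.
The partition is now stable with 4 blocks: {B} | {D,H,I} | {C,J,L} | {E,G,K}.
K and L end up in different blocks, so they are distinguishable. For instance, the string 'a' is accepted from only L.

No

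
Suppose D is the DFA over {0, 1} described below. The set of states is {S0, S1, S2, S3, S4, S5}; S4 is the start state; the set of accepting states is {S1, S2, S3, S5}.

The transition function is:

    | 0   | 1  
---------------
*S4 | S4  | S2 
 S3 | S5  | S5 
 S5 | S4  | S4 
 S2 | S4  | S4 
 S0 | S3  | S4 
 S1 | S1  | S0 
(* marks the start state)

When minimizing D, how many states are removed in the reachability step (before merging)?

4

BFS from S4 reaches {S2, S4}; the 4 state(s) S0, S1, S3, S5 are never visited.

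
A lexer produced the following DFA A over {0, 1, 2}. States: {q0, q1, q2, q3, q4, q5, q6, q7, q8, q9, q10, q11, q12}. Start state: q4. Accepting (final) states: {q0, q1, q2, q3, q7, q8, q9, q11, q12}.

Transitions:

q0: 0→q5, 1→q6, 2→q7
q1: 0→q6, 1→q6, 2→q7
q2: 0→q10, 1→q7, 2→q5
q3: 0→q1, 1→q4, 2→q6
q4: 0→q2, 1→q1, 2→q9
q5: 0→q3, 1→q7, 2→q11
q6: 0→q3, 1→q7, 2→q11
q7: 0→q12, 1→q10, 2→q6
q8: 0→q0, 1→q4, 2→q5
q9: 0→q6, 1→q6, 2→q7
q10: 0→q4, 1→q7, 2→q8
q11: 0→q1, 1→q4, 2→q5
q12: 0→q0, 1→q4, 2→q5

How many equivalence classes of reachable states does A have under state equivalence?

Every state is reachable, so we keep all 13.
Start with accepting vs non-accepting: {q0,q1,q2,q3,q7,q8,q9,q11,q12} | {q4,q5,q6,q10}.
On input 0, block {q0,q1,q2,q3,q7,q8,q9,q11,q12} splits into {q3,q7,q8,q11,q12} and {q0,q1,q2,q9}.
Refine {q3,q7,q8,q11,q12} on symbol 0: members go to different blocks, giving {q3,q8,q11,q12} and {q7}.
Refine {q4,q5,q6,q10} on symbol 0: members go to different blocks, giving {q5,q6} and {q4} and {q10}.
Split {q0,q1,q2,q9} by δ(·,0) → {q0,q1,q9} and {q2}.
Stable partition: {q3,q8,q11,q12} | {q5,q6} | {q0,q1,q9} | {q7} | {q4} | {q10} | {q2} — 7 equivalence classes.

7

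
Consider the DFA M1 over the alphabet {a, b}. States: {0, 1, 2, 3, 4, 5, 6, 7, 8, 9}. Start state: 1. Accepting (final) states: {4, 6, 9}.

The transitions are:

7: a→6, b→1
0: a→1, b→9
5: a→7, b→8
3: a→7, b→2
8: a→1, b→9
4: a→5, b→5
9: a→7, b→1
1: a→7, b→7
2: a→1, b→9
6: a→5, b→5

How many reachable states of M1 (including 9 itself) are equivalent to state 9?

First remove the unreachable states {0,2,3,4}; 6 states remain.
Initial partition by acceptance: {6,9} | {1,5,7,8}.
Refine {1,5,7,8} on symbol a: members go to different blocks, giving {1,5,8} and {7}.
Refine {6,9} on symbol a: members go to different blocks, giving {6} and {9}.
On input a, block {1,5,8} splits into {1,5} and {8}.
On input b, block {1,5} splits into {1} and {5}.
Stable partition: {6} | {1} | {7} | {9} | {8} | {5} — 6 equivalence classes.
State 9 belongs to the block {9}, which has 1 states.

1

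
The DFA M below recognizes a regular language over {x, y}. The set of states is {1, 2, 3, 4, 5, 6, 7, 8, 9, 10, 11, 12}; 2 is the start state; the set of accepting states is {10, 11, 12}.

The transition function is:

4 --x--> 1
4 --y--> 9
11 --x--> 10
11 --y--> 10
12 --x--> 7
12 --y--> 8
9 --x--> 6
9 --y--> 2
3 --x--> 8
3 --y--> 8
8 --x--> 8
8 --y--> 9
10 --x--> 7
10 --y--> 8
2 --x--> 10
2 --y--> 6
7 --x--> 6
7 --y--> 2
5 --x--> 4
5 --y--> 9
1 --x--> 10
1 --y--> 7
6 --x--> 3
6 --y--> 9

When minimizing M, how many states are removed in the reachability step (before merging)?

5

BFS from 2 reaches {2, 3, 6, 7, 8, 9, 10}; the 5 state(s) 1, 4, 5, 11, 12 are never visited.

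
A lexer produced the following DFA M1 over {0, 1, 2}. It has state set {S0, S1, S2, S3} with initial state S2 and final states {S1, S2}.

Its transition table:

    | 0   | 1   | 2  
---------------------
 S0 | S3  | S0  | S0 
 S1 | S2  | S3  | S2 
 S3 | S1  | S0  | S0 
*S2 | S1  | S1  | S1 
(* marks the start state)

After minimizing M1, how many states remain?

Initial partition by acceptance: {S1,S2} | {S0,S3}.
Split {S1,S2} by δ(·,1) → {S1} and {S2}.
On input 0, block {S0,S3} splits into {S0} and {S3}.
The partition is now stable with 4 blocks: {S1} | {S0} | {S2} | {S3}.

4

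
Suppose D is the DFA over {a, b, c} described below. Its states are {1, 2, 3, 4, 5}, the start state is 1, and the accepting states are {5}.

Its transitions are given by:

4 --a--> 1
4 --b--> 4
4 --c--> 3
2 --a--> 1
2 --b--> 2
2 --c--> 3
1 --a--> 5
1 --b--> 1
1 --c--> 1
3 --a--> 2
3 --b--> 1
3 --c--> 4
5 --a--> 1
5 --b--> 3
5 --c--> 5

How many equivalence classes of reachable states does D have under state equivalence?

All states are reachable from the start state.
Start with accepting vs non-accepting: {5} | {1,2,3,4}.
Split {1,2,3,4} by δ(·,a) → {2,3,4} and {1}.
On input a, block {2,3,4} splits into {2,4} and {3}.
The partition is now stable with 4 blocks: {5} | {2,4} | {1} | {3}.

4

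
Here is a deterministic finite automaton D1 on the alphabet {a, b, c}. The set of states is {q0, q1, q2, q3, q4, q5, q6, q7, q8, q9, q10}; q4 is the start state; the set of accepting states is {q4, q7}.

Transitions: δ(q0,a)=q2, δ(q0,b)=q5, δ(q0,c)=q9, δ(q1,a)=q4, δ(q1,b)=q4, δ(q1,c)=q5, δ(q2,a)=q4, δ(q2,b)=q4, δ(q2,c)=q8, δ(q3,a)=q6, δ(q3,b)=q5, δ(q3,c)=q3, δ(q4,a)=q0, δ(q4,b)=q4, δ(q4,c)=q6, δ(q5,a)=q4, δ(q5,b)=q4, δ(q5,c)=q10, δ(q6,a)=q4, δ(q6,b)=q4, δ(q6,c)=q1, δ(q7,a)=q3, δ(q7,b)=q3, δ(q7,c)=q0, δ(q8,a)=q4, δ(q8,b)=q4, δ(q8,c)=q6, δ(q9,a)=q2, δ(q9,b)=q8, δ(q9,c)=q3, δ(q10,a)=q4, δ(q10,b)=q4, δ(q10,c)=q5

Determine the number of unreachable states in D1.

1

Starting at q4 and following transitions, the reachable set is {q0, q1, q2, q3, q4, q5, q6, q8, q9, q10}. That leaves q7 unreachable — 1 in total.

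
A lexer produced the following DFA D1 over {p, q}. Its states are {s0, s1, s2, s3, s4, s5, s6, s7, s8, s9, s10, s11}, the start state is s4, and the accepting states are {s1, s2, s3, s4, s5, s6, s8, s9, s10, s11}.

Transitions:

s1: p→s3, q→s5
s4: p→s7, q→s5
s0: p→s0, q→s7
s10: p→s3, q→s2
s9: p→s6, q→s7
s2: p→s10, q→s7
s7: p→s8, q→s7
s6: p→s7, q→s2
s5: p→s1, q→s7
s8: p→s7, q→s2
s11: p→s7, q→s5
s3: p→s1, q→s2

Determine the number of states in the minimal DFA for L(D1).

4

First remove the unreachable states {s0,s6,s9,s11}; 8 states remain.
Start with accepting vs non-accepting: {s1,s2,s3,s4,s5,s8,s10} | {s7}.
Split {s1,s2,s3,s4,s5,s8,s10} by δ(·,p) → {s1,s2,s3,s5,s10} and {s4,s8}.
Split {s1,s2,s3,s5,s10} by δ(·,q) → {s1,s3,s10} and {s2,s5}.
No further refinement is possible. Final partition (4 blocks): {s1,s3,s10} | {s7} | {s4,s8} | {s2,s5}.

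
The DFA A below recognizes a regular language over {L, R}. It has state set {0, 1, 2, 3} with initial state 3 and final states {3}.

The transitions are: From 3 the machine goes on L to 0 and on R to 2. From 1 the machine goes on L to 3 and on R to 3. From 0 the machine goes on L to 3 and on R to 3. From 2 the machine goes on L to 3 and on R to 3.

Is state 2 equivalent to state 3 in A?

No

First remove the unreachable states {1}; 3 states remain.
Initial partition by acceptance: {3} | {0,2}.
The partition is now stable with 2 blocks: {3} | {0,2}.
2 and 3 end up in different blocks, so they are distinguishable. For instance, the string 'ε' is accepted from only 3.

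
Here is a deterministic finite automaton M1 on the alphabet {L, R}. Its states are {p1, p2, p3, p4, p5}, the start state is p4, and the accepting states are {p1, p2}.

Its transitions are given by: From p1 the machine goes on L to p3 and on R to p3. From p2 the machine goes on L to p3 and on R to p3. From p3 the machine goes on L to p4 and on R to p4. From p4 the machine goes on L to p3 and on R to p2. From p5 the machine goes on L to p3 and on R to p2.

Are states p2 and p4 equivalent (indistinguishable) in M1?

No

States {p1,p5} cannot be reached from the start state, so discard them.
P0 = {p2} | {p3,p4}.
Split {p3,p4} by δ(·,R) → {p3} and {p4}.
The partition is now stable with 3 blocks: {p2} | {p3} | {p4}.
p2 and p4 end up in different blocks, so they are distinguishable. For instance, the string 'ε' is accepted from only p2.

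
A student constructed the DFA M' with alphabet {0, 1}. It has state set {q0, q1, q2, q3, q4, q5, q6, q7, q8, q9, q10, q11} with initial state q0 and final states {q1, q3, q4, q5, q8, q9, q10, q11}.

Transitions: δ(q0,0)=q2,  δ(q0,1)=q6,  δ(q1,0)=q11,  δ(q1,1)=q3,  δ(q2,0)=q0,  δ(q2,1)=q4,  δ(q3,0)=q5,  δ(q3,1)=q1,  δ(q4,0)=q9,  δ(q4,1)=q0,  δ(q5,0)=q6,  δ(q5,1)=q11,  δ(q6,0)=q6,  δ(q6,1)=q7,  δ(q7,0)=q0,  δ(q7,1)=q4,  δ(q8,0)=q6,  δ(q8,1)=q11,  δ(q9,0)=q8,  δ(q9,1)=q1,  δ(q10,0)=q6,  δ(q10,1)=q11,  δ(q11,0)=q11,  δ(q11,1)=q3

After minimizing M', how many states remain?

7

First remove the unreachable states {q10}; 11 states remain.
P0 = {q1,q3,q4,q5,q8,q9,q11} | {q0,q2,q6,q7}.
Split {q1,q3,q4,q5,q8,q9,q11} by δ(·,0) → {q1,q3,q4,q9,q11} and {q5,q8}.
Refine {q1,q3,q4,q9,q11} on symbol 0: members go to different blocks, giving {q1,q4,q11} and {q3,q9}.
Refine {q1,q4,q11} on symbol 0: members go to different blocks, giving {q1,q11} and {q4}.
On input 1, block {q0,q2,q6,q7} splits into {q0,q6} and {q2,q7}.
On input 0, block {q0,q6} splits into {q0} and {q6}.
The partition is now stable with 7 blocks: {q1,q11} | {q0} | {q5,q8} | {q3,q9} | {q4} | {q2,q7} | {q6}.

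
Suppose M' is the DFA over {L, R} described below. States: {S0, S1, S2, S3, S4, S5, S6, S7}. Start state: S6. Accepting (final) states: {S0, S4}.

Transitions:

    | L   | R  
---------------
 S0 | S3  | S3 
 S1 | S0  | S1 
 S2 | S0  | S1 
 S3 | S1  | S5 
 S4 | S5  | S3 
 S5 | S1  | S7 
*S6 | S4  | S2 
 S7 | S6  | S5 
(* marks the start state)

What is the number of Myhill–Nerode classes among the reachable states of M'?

P0 = {S0,S4} | {S1,S2,S3,S5,S6,S7}.
On input L, block {S1,S2,S3,S5,S6,S7} splits into {S1,S2,S6} and {S3,S5,S7}.
The partition is now stable with 3 blocks: {S0,S4} | {S1,S2,S6} | {S3,S5,S7}.

3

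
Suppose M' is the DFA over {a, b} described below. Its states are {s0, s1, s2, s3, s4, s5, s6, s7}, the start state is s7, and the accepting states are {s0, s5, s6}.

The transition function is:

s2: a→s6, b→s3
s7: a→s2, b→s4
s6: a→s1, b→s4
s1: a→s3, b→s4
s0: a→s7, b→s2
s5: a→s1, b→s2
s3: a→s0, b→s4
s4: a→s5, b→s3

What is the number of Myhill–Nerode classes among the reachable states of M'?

P0 = {s0,s5,s6} | {s1,s2,s3,s4,s7}.
Refine {s1,s2,s3,s4,s7} on symbol a: members go to different blocks, giving {s2,s3,s4} and {s1,s7}.
Stable partition: {s0,s5,s6} | {s2,s3,s4} | {s1,s7} — 3 equivalence classes.

3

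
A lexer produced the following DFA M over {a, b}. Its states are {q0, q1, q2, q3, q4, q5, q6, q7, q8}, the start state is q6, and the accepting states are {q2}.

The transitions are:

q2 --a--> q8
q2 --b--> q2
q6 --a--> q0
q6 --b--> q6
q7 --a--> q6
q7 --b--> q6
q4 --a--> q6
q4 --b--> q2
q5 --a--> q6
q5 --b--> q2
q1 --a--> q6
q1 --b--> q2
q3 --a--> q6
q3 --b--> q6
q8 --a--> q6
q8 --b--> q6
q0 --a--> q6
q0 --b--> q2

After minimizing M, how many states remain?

Reachable states from the start: {q0,q2,q6,q8}. Unreachable: {q1,q3,q4,q5,q7} — drop them.
Initial partition by acceptance: {q2} | {q0,q6,q8}.
Refine {q0,q6,q8} on symbol b: members go to different blocks, giving {q6,q8} and {q0}.
Refine {q6,q8} on symbol a: members go to different blocks, giving {q6} and {q8}.
Stable partition: {q2} | {q6} | {q0} | {q8} — 4 equivalence classes.

4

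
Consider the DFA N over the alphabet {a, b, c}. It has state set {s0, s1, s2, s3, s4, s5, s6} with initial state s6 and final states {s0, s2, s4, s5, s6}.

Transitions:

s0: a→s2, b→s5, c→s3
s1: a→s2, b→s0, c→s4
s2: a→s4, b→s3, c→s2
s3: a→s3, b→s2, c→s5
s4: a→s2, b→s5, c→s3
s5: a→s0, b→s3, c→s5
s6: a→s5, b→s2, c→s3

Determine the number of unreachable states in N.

No path from s6 leads to s1; the other 6 states are all reachable.

1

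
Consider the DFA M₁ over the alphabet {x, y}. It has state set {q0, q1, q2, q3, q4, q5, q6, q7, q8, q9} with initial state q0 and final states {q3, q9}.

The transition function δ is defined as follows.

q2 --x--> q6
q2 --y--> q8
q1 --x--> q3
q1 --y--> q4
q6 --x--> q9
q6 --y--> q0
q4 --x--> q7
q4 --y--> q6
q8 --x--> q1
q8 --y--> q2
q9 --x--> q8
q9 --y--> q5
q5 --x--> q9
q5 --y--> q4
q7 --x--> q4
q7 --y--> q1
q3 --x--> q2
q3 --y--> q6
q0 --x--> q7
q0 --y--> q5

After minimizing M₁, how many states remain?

All states are reachable from the start state.
Start with accepting vs non-accepting: {q3,q9} | {q0,q1,q2,q4,q5,q6,q7,q8}.
Refine {q0,q1,q2,q4,q5,q6,q7,q8} on symbol x: members go to different blocks, giving {q0,q2,q4,q7,q8} and {q1,q5,q6}.
Refine {q0,q2,q4,q7,q8} on symbol x: members go to different blocks, giving {q0,q4,q7} and {q2,q8}.
The partition is now stable with 4 blocks: {q3,q9} | {q0,q4,q7} | {q1,q5,q6} | {q2,q8}.

4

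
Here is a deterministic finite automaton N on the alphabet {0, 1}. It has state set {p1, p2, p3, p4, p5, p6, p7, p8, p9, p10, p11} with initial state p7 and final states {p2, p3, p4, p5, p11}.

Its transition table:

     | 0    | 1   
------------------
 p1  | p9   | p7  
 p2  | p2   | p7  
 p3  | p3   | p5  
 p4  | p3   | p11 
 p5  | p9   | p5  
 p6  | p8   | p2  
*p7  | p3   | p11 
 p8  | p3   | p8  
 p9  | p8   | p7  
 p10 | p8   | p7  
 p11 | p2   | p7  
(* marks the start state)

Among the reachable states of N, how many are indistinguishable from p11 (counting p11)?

First remove the unreachable states {p1,p4,p6,p10}; 7 states remain.
Initial partition by acceptance: {p2,p3,p5,p11} | {p7,p8,p9}.
On input 0, block {p2,p3,p5,p11} splits into {p2,p3,p11} and {p5}.
Split {p2,p3,p11} by δ(·,1) → {p2,p11} and {p3}.
Split {p7,p8,p9} by δ(·,0) → {p7,p8} and {p9}.
On input 1, block {p7,p8} splits into {p7} and {p8}.
The partition is now stable with 6 blocks: {p2,p11} | {p7} | {p5} | {p3} | {p9} | {p8}.
State p11 belongs to the block {p2,p11}, which has 2 states.

2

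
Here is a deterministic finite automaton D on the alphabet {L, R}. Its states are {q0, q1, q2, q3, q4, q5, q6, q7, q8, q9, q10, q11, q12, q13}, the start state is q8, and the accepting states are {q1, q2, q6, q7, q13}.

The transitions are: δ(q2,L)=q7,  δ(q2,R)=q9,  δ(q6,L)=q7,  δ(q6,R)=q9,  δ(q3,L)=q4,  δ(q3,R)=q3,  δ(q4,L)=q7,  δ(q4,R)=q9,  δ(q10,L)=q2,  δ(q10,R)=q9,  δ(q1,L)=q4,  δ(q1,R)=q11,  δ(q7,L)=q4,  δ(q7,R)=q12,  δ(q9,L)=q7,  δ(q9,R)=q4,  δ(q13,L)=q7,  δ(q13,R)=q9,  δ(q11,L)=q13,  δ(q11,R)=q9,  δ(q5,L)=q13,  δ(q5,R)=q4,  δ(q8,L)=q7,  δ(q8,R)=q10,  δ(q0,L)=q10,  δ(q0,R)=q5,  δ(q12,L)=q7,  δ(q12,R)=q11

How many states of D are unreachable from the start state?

5

Starting at q8 and following transitions, the reachable set is {q2, q4, q7, q8, q9, q10, q11, q12, q13}. That leaves q0, q1, q3, q5, q6 unreachable — 5 in total.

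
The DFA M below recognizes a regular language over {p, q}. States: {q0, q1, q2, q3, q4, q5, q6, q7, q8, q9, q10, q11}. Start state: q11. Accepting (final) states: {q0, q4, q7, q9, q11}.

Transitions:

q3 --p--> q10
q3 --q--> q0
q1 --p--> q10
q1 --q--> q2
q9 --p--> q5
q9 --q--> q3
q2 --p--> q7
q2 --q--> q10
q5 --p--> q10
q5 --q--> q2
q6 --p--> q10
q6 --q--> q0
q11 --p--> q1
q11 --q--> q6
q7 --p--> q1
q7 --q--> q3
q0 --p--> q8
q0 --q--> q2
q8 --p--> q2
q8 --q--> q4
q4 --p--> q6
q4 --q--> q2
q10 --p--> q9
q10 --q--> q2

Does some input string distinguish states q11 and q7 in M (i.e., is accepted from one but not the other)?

No

All states are reachable from the start state.
P0 = {q0,q4,q7,q9,q11} | {q1,q2,q3,q5,q6,q8,q10}.
Split {q1,q2,q3,q5,q6,q8,q10} by δ(·,p) → {q1,q3,q5,q6,q8} and {q2,q10}.
Refine {q0,q4,q7,q9,q11} on symbol q: members go to different blocks, giving {q7,q9,q11} and {q0,q4}.
On input q, block {q1,q3,q5,q6,q8} splits into {q3,q6,q8} and {q1,q5}.
Stable partition: {q7,q9,q11} | {q3,q6,q8} | {q2,q10} | {q0,q4} | {q1,q5} — 5 equivalence classes.
q11 and q7 lie in the same block of the stable partition, so they are equivalent — no string distinguishes them.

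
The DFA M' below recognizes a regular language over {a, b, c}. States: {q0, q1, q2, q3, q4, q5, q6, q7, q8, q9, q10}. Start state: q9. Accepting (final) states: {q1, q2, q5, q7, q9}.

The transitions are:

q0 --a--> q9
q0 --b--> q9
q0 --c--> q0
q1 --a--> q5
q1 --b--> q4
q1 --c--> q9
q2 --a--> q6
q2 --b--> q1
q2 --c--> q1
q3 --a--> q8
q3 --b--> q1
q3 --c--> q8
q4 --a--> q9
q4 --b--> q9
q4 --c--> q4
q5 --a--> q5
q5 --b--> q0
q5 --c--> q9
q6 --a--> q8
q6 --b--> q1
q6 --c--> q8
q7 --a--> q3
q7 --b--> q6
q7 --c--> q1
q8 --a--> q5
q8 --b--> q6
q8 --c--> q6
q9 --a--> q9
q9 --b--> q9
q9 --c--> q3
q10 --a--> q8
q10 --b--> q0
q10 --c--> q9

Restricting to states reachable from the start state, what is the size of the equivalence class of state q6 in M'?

First remove the unreachable states {q2,q7,q10}; 8 states remain.
P0 = {q1,q5,q9} | {q0,q3,q4,q6,q8}.
Split {q1,q5,q9} by δ(·,b) → {q1,q5} and {q9}.
Split {q0,q3,q4,q6,q8} by δ(·,a) → {q0,q4} and {q3,q6} and {q8}.
The partition is now stable with 5 blocks: {q1,q5} | {q0,q4} | {q9} | {q3,q6} | {q8}.
State q6 belongs to the block {q3,q6}, which has 2 states.

2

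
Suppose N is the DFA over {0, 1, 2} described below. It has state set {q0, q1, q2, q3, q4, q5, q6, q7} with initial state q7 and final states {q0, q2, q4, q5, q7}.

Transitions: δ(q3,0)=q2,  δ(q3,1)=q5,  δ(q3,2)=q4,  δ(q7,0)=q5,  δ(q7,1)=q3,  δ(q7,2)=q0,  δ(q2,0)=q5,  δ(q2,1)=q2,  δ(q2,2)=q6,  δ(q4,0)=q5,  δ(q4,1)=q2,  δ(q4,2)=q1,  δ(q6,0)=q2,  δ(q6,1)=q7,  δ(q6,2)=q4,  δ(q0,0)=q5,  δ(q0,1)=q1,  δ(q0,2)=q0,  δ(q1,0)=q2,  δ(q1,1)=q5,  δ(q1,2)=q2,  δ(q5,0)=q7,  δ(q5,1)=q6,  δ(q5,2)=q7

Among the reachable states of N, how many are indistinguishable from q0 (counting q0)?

3

All states are reachable from the start state.
Initial partition by acceptance: {q0,q2,q4,q5,q7} | {q1,q3,q6}.
Refine {q0,q2,q4,q5,q7} on symbol 1: members go to different blocks, giving {q0,q5,q7} and {q2,q4}.
Stable partition: {q0,q5,q7} | {q1,q3,q6} | {q2,q4} — 3 equivalence classes.
The equivalence class containing q0 is {q0,q5,q7}, of size 3.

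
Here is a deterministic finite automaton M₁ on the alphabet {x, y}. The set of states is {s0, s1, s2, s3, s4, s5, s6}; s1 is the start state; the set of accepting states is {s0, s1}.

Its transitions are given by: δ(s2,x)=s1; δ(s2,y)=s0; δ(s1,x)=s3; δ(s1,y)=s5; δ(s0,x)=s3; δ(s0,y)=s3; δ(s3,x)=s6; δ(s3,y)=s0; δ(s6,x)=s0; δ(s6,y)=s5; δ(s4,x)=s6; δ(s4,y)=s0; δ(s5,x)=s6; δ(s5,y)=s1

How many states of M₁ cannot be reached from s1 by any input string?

2

Starting at s1 and following transitions, the reachable set is {s0, s1, s3, s5, s6}. That leaves s2, s4 unreachable — 2 in total.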